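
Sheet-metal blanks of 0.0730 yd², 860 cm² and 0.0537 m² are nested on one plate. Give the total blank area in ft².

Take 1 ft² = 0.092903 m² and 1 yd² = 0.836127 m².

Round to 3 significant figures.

0.0730 yd² × 0.836127 = 0.0610373 m²
860 cm² × 0.0001 = 0.086 m²
0.0537 m² (already m²)
Total: 0.0610373 + 0.086 + 0.0537 = 0.200737 m²
In ft²: 0.200737 / 0.092903 = 2.16072 ft²

2.16 ft²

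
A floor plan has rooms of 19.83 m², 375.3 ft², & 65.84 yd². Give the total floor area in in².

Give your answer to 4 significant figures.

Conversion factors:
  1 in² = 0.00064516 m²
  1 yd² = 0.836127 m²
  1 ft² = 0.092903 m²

19.83 m² (already m²)
375.3 ft² × 0.092903 → 34.8665 m²
65.84 yd² × 0.836127 → 55.0506 m²
Total: 19.83 + 34.8665 + 55.0506 = 109.747 m²
In in²: 109.747 / 0.00064516 = 170108 in²

1.701×10⁵ in²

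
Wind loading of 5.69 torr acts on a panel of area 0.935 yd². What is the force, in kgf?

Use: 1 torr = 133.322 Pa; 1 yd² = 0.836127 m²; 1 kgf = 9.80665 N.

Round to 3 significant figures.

5.69 torr × 133.322 = 758.602 Pa
0.935 yd² × 0.836127 = 0.781779 m²
F = P × A = 758.602 Pa × 0.781779 m² = 593.059 N
593.059 N ÷ (9.80665 N/kgf) = 60.4752 kgf

60.5 kgf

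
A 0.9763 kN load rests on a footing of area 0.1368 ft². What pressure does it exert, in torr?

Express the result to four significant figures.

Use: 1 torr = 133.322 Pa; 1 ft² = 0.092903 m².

576.2 torr

0.9763 kN × 1000 → 976.3 N
0.1368 ft² × 0.092903 → 0.0127091 m²
P = F / A = 976.3 N / 0.0127091 m² = 76819 Pa
76819 Pa ÷ (133.322 Pa/torr) = 576.191 torr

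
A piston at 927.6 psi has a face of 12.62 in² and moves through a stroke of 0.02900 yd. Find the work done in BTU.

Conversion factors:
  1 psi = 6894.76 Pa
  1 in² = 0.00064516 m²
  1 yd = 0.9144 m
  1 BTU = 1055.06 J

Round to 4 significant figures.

1.309 BTU

927.6 psi → 6.39558×10⁶ Pa
12.62 in² → 0.00814192 m²
F = P × A = 6.39558×10⁶ × 0.00814192 = 52072.3 N
0.02900 yd → 0.0265176 m
W = F × d = 52072.3 × 0.0265176 = 1380.83 J
In BTU: 1380.83 / 1055.06 = 1.30877 BTU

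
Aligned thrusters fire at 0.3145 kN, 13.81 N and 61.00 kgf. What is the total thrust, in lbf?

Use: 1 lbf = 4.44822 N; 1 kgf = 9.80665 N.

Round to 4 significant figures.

0.3145 kN × 1000 → 314.5 N
13.81 N (already N)
61.00 kgf × 9.80665 → 598.206 N
Sum: 314.5 + 13.81 + 598.206 = 926.516 N
In lbf: 926.516 / 4.44822 = 208.289 lbf

208.3 lbf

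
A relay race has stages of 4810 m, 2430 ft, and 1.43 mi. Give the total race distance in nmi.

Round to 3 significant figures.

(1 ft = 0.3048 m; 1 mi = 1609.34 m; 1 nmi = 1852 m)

4810 m (already m)
2430 ft × 0.3048 → 740.664 m
1.43 mi × 1609.34 → 2301.36 m
Combined: 4810 + 740.664 + 2301.36 = 7852.02 m
In nmi: 7852.02 / 1852 = 4.23975 nmi

4.24 nmi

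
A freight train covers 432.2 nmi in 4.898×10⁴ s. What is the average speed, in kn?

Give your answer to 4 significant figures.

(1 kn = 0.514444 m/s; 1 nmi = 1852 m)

432.2 nmi × 1852 = 800434 m
v = d / t = 800434 m / 48980 s = 16.3421 m/s
16.3421 m/s ÷ (0.514444 m/s/kn) = 31.7665 kn

31.77 kn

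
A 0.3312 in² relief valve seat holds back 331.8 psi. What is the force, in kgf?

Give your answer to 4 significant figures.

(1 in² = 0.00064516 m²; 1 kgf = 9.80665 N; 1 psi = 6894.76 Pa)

49.85 kgf

331.8 psi × 6894.76 → 2.28768×10⁶ Pa
0.3312 in² × 0.00064516 → 2.13677×10⁻⁴ m²
F = P × A = 2.28768×10⁶ Pa × 2.13677×10⁻⁴ m² = 488.825 N
488.825 N ÷ (9.80665 N/kgf) = 49.8463 kgf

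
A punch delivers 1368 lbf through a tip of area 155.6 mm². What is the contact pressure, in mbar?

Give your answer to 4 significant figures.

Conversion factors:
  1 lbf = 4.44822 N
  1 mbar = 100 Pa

1368 lbf × 4.44822 = 6085.16 N
155.6 mm² × 10⁻⁶ = 1.556×10⁻⁴ m²
P = F / A = 6085.16 N / 1.556×10⁻⁴ m² = 3.91077×10⁷ Pa
3.91077×10⁷ Pa ÷ (100 Pa/mbar) = 391077 mbar

3.911×10⁵ mbar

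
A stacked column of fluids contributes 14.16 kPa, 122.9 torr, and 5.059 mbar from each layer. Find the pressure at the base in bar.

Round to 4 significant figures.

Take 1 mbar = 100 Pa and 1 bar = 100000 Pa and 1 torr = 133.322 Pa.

14.16 kPa × 1000 → 14160 Pa
122.9 torr × 133.322 → 16385.3 Pa
5.059 mbar × 100 → 505.9 Pa
Combined: 14160 + 16385.3 + 505.9 = 31051.2 Pa
In bar: 31051.2 / 100000 = 0.310512 bar

0.3105 bar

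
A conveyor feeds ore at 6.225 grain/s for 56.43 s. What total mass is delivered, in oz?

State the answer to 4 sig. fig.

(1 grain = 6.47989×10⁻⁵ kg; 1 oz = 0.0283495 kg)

6.225 grain/s → 4.03373×10⁻⁴ kg/s
m = ṁ × t = 4.03373×10⁻⁴ × 56.43 = 0.0227623 kg
In oz: 0.0227623 / 0.0283495 = 0.802917 oz

0.8029 oz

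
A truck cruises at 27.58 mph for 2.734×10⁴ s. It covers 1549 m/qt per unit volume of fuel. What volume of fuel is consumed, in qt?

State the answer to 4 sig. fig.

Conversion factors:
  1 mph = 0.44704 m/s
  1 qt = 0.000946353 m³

27.58 mph → 12.3294 m/s
d = v × t = 12.3294 × 27340 = 337086 m
1549 m/qt → 1.63681×10⁶ m/m³
V = d / (distance per unit fuel) = 337086 / 1.63681×10⁶ = 0.205941 m³
In qt: 0.205941 / 0.000946353 = 217.615 qt

217.6 qt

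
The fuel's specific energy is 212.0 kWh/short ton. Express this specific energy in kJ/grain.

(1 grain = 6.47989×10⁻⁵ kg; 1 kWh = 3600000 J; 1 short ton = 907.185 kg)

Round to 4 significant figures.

212.0 kWh/short ton × 3600000 J/kWh ÷ 907.185 kg/short ton = 841284 J/kg
841284 J/kg ÷ 1000 J/kJ × 6.47989×10⁻⁵ kg/grain = 0.0545143 kJ/grain

0.05451 kJ/grain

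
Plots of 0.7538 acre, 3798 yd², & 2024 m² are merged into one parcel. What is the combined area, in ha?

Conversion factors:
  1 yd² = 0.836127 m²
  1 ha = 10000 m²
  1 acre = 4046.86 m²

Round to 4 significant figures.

0.8250 ha

0.7538 acre × 4046.86 → 3050.52 m²
3798 yd² × 0.836127 → 3175.61 m²
2024 m² (already m²)
Sum: 3050.52 + 3175.61 + 2024 = 8250.13 m²
In ha: 8250.13 / 10000 = 0.825013 ha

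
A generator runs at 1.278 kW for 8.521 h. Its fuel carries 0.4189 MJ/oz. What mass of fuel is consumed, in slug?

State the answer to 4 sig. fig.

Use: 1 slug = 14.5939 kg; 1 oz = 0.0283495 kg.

0.1818 slug

1.278 kW → 1278 W
8.521 h → 30675.6 s
E = P × t = 1278 × 30675.6 = 3.92034×10⁷ J
0.4189 MJ/oz → 1.47763×10⁷ J/kg
m = E / e_s = 3.92034×10⁷ / 1.47763×10⁷ = 2.65313 kg
In slug: 2.65313 / 14.5939 = 0.181797 slug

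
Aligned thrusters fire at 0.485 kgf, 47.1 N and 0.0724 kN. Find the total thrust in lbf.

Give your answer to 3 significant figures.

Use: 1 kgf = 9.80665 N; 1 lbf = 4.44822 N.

0.485 kgf × 9.80665 = 4.75623 N
47.1 N (already N)
0.0724 kN × 1000 = 72.4 N
Sum: 4.75623 + 47.1 + 72.4 = 124.256 N
In lbf: 124.256 / 4.44822 = 27.9339 lbf

27.9 lbf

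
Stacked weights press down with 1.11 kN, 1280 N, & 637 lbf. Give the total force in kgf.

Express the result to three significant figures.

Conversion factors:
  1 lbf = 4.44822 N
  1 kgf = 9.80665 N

533 kgf

1.11 kN × 1000 → 1110 N
1280 N (already N)
637 lbf × 4.44822 → 2833.52 N
Combined: 1110 + 1280 + 2833.52 = 5223.52 N
In kgf: 5223.52 / 9.80665 = 532.651 kgf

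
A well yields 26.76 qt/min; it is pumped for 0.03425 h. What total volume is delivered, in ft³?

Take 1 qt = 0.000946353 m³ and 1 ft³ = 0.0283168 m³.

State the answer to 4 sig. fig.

1.838 ft³

26.76 qt/min → 4.22073×10⁻⁴ m³/s
0.03425 h → 123.3 s
V = Q × t = 4.22073×10⁻⁴ × 123.3 = 0.0520416 m³
In ft³: 0.0520416 / 0.0283168 = 1.83783 ft³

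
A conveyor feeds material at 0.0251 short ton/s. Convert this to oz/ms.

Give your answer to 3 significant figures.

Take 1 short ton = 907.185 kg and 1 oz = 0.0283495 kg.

0.0251 short ton/s × 907.185 kg/short ton = 22.7703 kg/s
22.7703 kg/s ÷ 0.0283495 kg/oz × 0.001 s/ms = 0.803199 oz/ms

0.803 oz/ms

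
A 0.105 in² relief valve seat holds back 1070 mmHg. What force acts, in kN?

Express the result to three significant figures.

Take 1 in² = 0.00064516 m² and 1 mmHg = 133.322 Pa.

1070 mmHg × 133.322 = 142655 Pa
0.105 in² × 0.00064516 = 6.77418×10⁻⁵ m²
F = P × A = 142655 Pa × 6.77418×10⁻⁵ m² = 9.66371 N
9.66371 N ÷ (1000 N/kN) = 0.00966371 kN

0.00966 kN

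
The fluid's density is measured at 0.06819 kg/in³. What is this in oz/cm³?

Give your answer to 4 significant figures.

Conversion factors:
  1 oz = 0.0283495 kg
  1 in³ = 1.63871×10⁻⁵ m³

0.06819 kg/in³ ÷ 1.63871×10⁻⁵ m³/in³ = 4161.2 kg/m³
4161.2 kg/m³ ÷ 0.0283495 kg/oz × 10⁻⁶ m³/cm³ = 0.146782 oz/cm³

0.1468 oz/cm³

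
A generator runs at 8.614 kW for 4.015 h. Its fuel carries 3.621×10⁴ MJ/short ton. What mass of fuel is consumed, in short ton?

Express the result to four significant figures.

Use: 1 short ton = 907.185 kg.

8.614 kW → 8614 W
4.015 h → 14454 s
E = P × t = 8614 × 14454 = 1.24507×10⁸ J
3.621×10⁴ MJ/short ton → 3.99147×10⁷ J/kg
m = E / e_s = 1.24507×10⁸ / 3.99147×10⁷ = 3.11933 kg
In short ton: 3.11933 / 907.185 = 0.00343847 short ton

0.003438 short ton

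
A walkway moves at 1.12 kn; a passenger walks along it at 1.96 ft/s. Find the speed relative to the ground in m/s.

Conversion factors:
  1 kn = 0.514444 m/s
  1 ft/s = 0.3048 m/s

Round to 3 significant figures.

1.12 kn × 0.514444 = 0.576177 m/s
1.96 ft/s × 0.3048 = 0.597408 m/s
Combined: 0.576177 + 0.597408 = 1.17359 m/s

1.17 m/s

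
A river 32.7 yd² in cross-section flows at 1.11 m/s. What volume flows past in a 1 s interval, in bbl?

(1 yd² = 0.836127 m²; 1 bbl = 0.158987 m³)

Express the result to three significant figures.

32.7 yd² × 0.836127 = 27.3414 m²
V = v × A × t = 1.11 m/s × 27.3414 m² × 1 s = 30.349 m³
30.349 m³ ÷ (0.158987 m³/bbl) = 190.89 bbl

191 bbl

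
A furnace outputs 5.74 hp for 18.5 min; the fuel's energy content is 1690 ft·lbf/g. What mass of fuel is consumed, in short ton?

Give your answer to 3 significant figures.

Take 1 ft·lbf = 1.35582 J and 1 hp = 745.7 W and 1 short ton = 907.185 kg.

5.74 hp → 4280.32 W
18.5 min → 1110 s
E = P × t = 4280.32 × 1110 = 4.75116×10⁶ J
1690 ft·lbf/g → 2.29134×10⁶ J/kg
m = E / e_s = 4.75116×10⁶ / 2.29134×10⁶ = 2.07353 kg
In short ton: 2.07353 / 907.185 = 0.00228567 short ton

0.00229 short ton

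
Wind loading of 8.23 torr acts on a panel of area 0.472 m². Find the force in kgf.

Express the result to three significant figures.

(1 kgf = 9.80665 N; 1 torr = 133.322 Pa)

52.8 kgf

8.23 torr × 133.322 → 1097.24 Pa
F = P × A = 1097.24 Pa × 0.472 m² = 517.897 N
517.897 N ÷ (9.80665 N/kgf) = 52.8108 kgf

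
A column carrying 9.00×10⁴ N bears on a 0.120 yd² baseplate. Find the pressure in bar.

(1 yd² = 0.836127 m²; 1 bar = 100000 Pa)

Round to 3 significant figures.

0.120 yd² × 0.836127 = 0.100335 m²
P = F / A = 90000 N / 0.100335 m² = 896995 Pa
896995 Pa ÷ (100000 Pa/bar) = 8.96995 bar

8.97 bar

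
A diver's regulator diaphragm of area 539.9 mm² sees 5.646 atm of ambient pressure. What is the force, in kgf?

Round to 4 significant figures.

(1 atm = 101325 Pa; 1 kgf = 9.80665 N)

5.646 atm × 101325 → 572081 Pa
539.9 mm² × 10⁻⁶ → 5.399×10⁻⁴ m²
F = P × A = 572081 Pa × 5.399×10⁻⁴ m² = 308.867 N
308.867 N ÷ (9.80665 N/kgf) = 31.4957 kgf

31.50 kgf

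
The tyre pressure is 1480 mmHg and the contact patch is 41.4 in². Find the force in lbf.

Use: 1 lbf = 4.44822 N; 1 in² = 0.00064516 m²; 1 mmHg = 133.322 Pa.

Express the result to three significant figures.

1180 lbf

1480 mmHg × 133.322 = 197317 Pa
41.4 in² × 0.00064516 = 0.0267096 m²
F = P × A = 197317 Pa × 0.0267096 m² = 5270.26 N
5270.26 N ÷ (4.44822 N/lbf) = 1184.8 lbf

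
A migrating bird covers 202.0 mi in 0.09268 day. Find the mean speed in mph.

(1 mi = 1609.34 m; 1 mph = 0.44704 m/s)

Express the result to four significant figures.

202.0 mi × 1609.34 → 325087 m
0.09268 day × 86400 → 8007.55 s
v = d / t = 325087 m / 8007.55 s = 40.5976 m/s
40.5976 m/s ÷ (0.44704 m/s/mph) = 90.8142 mph

90.81 mph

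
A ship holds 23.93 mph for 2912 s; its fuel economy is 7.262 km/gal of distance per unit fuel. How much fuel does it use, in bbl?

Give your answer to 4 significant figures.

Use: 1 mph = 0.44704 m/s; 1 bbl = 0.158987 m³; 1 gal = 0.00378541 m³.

23.93 mph → 10.6977 m/s
d = v × t = 10.6977 × 2912 = 31151.7 m
7.262 km/gal → 1.91842×10⁶ m/m³
V = d / (distance per unit fuel) = 31151.7 / 1.91842×10⁶ = 0.0162382 m³
In bbl: 0.0162382 / 0.158987 = 0.102135 bbl

0.1021 bbl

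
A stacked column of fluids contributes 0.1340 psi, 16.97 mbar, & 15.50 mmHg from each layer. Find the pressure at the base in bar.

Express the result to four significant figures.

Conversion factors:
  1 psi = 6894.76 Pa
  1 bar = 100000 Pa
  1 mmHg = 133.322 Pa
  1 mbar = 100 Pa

0.04687 bar

0.1340 psi × 6894.76 = 923.898 Pa
16.97 mbar × 100 = 1697 Pa
15.50 mmHg × 133.322 = 2066.49 Pa
Combined: 923.898 + 1697 + 2066.49 = 4687.39 Pa
In bar: 4687.39 / 100000 = 0.0468739 bar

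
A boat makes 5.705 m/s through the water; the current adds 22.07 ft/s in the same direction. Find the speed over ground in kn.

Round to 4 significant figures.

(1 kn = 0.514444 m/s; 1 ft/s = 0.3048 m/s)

24.17 kn

5.705 m/s (already m/s)
22.07 ft/s × 0.3048 = 6.72694 m/s
Sum: 5.705 + 6.72694 = 12.4319 m/s
In kn: 12.4319 / 0.514444 = 24.1657 kn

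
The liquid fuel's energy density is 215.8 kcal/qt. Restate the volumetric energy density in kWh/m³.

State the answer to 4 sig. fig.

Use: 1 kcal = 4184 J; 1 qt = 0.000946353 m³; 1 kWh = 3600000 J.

215.8 kcal/qt × 4184 J/kcal ÷ 0.000946353 m³/qt = 9.54091×10⁸ J/m³
9.54091×10⁸ J/m³ ÷ 3600000 J/kWh = 265.025 kWh/m³

265.0 kWh/m³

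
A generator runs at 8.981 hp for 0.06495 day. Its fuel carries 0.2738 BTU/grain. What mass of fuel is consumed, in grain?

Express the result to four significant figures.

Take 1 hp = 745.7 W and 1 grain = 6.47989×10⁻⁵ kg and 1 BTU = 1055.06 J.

8.981 hp → 6697.13 W
0.06495 day → 5611.68 s
E = P × t = 6697.13 × 5611.68 = 3.75822×10⁷ J
0.2738 BTU/grain → 4.45803×10⁶ J/kg
m = E / e_s = 3.75822×10⁷ / 4.45803×10⁶ = 8.43023 kg
In grain: 8.43023 / 6.47989×10⁻⁵ = 130098 grain

1.301×10⁵ grain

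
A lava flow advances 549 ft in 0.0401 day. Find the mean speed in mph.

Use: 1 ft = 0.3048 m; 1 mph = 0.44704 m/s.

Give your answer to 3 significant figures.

0.108 mph

549 ft × 0.3048 = 167.335 m
0.0401 day × 86400 = 3464.64 s
v = d / t = 167.335 m / 3464.64 s = 0.0482979 m/s
0.0482979 m/s ÷ (0.44704 m/s/mph) = 0.108039 mph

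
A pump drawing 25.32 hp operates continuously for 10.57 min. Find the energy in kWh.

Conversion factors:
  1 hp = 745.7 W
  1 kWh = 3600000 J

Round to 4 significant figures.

25.32 hp × 745.7 → 18881.1 W
10.57 min × 60 → 634.2 s
E = P × t = 18881.1 W × 634.2 s = 1.19744×10⁷ J
1.19744×10⁷ J ÷ (3600000 J/kWh) = 3.32622 kWh

3.326 kWh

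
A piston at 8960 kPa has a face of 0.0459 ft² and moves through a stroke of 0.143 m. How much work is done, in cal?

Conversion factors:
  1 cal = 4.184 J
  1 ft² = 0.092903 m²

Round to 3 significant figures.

1310 cal

8960 kPa → 8.96×10⁶ Pa
0.0459 ft² → 0.00426425 m²
F = P × A = 8.96×10⁶ × 0.00426425 = 38207.7 N
W = F × d = 38207.7 × 0.143 = 5463.7 J
In cal: 5463.7 / 4.184 = 1305.86 cal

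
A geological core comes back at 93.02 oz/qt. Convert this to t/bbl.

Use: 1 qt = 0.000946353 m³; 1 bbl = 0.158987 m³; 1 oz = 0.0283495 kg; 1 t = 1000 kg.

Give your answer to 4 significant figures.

0.4430 t/bbl

93.02 oz/qt × 0.0283495 kg/oz ÷ 0.000946353 m³/qt = 2786.56 kg/m³
2786.56 kg/m³ ÷ 1000 kg/t × 0.158987 m³/bbl = 0.443027 t/bbl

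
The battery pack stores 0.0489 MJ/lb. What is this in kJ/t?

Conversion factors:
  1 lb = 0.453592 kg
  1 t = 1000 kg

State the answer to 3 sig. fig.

0.0489 MJ/lb × 1000000 J/MJ ÷ 0.453592 kg/lb = 107806 J/kg
107806 J/kg ÷ 1000 J/kJ × 1000 kg/t = 107806 kJ/t

1.08×10⁵ kJ/t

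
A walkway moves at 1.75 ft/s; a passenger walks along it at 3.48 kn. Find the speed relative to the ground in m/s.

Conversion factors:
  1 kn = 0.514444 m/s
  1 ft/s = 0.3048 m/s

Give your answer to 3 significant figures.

2.32 m/s

1.75 ft/s × 0.3048 → 0.5334 m/s
3.48 kn × 0.514444 → 1.79027 m/s
Sum: 0.5334 + 1.79027 = 2.32367 m/s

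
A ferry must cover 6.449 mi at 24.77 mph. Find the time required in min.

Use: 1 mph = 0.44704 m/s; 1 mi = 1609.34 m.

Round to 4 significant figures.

6.449 mi × 1609.34 → 10378.6 m
24.77 mph × 0.44704 → 11.0732 m/s
t = d / v = 10378.6 m / 11.0732 m/s = 937.272 s
937.272 s ÷ (60 s/min) = 15.6212 min

15.62 min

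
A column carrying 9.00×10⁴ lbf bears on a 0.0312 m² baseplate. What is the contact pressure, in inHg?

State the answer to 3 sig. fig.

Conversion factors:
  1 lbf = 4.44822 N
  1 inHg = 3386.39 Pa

9.00×10⁴ lbf × 4.44822 → 400340 N
P = F / A = 400340 N / 0.0312 m² = 1.28314×10⁷ Pa
1.28314×10⁷ Pa ÷ (3386.39 Pa/inHg) = 3789.11 inHg

3790 inHg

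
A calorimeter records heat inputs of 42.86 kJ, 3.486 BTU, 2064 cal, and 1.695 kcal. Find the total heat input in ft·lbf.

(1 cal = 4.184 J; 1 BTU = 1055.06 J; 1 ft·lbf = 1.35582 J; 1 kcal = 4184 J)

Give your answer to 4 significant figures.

4.592×10⁴ ft·lbf

42.86 kJ × 1000 = 42860 J
3.486 BTU × 1055.06 = 3677.94 J
2064 cal × 4.184 = 8635.78 J
1.695 kcal × 4184 = 7091.88 J
Combined: 42860 + 3677.94 + 8635.78 + 7091.88 = 62265.6 J
In ft·lbf: 62265.6 / 1.35582 = 45924.7 ft·lbf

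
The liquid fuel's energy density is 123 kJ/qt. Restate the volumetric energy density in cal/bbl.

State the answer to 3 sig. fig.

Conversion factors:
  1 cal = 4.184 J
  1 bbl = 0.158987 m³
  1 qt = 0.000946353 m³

123 kJ/qt × 1000 J/kJ ÷ 0.000946353 m³/qt = 1.29973×10⁸ J/m³
1.29973×10⁸ J/m³ ÷ 4.184 J/cal × 0.158987 m³/bbl = 4.93882×10⁶ cal/bbl

4.94×10⁶ cal/bbl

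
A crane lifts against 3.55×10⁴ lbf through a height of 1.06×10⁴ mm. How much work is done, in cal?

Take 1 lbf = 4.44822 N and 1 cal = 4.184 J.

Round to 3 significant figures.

3.55×10⁴ lbf × 4.44822 → 157912 N
1.06×10⁴ mm × 0.001 → 10.6 m
W = F × d = 157912 N × 10.6 m = 1.67387×10⁶ J
1.67387×10⁶ J ÷ (4.184 J/cal) = 400065 cal

4.00×10⁵ cal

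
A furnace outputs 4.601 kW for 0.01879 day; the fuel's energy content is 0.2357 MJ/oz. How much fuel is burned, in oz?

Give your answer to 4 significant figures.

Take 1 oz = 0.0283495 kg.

31.69 oz

4.601 kW → 4601 W
0.01879 day → 1623.46 s
E = P × t = 4601 × 1623.46 = 7.46954×10⁶ J
0.2357 MJ/oz → 8.31408×10⁶ J/kg
m = E / e_s = 7.46954×10⁶ / 8.31408×10⁶ = 0.898421 kg
In oz: 0.898421 / 0.0283495 = 31.6909 oz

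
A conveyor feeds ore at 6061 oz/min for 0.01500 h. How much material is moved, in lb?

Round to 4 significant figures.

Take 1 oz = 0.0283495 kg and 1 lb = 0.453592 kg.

340.9 lb

6061 oz/min → 2.86377 kg/s
0.01500 h → 54 s
m = ṁ × t = 2.86377 × 54 = 154.644 kg
In lb: 154.644 / 0.453592 = 340.932 lb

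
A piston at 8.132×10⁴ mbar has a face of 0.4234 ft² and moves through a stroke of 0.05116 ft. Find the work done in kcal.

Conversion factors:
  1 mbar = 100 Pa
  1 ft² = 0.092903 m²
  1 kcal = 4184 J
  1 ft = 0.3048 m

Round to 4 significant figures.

1.192 kcal

8.132×10⁴ mbar → 8.132×10⁶ Pa
0.4234 ft² → 0.0393351 m²
F = P × A = 8.132×10⁶ × 0.0393351 = 319873 N
0.05116 ft → 0.0155936 m
W = F × d = 319873 × 0.0155936 = 4987.97 J
In kcal: 4987.97 / 4184 = 1.19215 kcal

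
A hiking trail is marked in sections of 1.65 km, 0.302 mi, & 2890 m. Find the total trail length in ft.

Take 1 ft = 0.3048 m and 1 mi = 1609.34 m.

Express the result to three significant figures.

1.65×10⁴ ft

1.65 km × 1000 = 1650 m
0.302 mi × 1609.34 = 486.021 m
2890 m (already m)
Combined: 1650 + 486.021 + 2890 = 5026.02 m
In ft: 5026.02 / 0.3048 = 16489.6 ft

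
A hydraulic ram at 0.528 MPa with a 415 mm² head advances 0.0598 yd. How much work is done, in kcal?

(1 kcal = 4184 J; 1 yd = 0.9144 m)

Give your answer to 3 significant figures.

0.00286 kcal

0.528 MPa → 528000 Pa
415 mm² → 4.15×10⁻⁴ m²
F = P × A = 528000 × 4.15×10⁻⁴ = 219.12 N
0.0598 yd → 0.0546811 m
W = F × d = 219.12 × 0.0546811 = 11.9817 J
In kcal: 11.9817 / 4184 = 0.0028637 kcal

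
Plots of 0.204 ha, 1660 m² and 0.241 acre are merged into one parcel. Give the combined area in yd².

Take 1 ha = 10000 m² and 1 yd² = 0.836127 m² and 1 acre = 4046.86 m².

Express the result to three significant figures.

5590 yd²

0.204 ha × 10000 = 2040 m²
1660 m² (already m²)
0.241 acre × 4046.86 = 975.293 m²
Total: 2040 + 1660 + 975.293 = 4675.29 m²
In yd²: 4675.29 / 0.836127 = 5591.6 yd²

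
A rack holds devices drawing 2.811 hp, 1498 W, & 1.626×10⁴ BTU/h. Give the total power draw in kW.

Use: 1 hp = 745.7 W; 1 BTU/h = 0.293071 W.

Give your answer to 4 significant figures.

8.359 kW

2.811 hp × 745.7 = 2096.16 W
1498 W (already W)
1.626×10⁴ BTU/h × 0.293071 = 4765.33 W
Total: 2096.16 + 1498 + 4765.33 = 8359.49 W
In kW: 8359.49 / 1000 = 8.35949 kW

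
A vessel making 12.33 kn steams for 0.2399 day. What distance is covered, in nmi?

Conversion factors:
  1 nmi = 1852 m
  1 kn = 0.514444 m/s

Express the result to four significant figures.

70.99 nmi

12.33 kn × 0.514444 → 6.34309 m/s
0.2399 day × 86400 → 20727.4 s
d = v × t = 6.34309 m/s × 20727.4 s = 131476 m
131476 m ÷ (1852 m/nmi) = 70.9914 nmi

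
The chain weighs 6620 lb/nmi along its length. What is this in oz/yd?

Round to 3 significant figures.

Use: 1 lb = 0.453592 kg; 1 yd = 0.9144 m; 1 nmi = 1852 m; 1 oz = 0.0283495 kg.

52.3 oz/yd

6620 lb/nmi × 0.453592 kg/lb ÷ 1852 m/nmi = 1.62137 kg/m
1.62137 kg/m ÷ 0.0283495 kg/oz × 0.9144 m/yd = 52.2965 oz/yd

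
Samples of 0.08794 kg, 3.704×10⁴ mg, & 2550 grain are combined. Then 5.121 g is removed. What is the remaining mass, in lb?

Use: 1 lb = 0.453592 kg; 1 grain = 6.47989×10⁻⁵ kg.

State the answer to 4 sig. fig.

0.6285 lb

0.08794 kg (already kg)
3.704×10⁴ mg × 10⁻⁶ = 0.03704 kg
2550 grain × 6.47989×10⁻⁵ = 0.165237 kg
5.121 g × 0.001 = 0.005121 kg
Result: 0.08794 + 0.03704 + 0.165237 − 0.005121 = 0.285096 kg
In lb: 0.285096 / 0.453592 = 0.62853 lb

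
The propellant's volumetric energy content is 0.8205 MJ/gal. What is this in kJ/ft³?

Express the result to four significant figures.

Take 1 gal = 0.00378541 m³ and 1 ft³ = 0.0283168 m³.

0.8205 MJ/gal × 1000000 J/MJ ÷ 0.00378541 m³/gal = 2.16753×10⁸ J/m³
2.16753×10⁸ J/m³ ÷ 1000 J/kJ × 0.0283168 m³/ft³ = 6137.75 kJ/ft³

6138 kJ/ft³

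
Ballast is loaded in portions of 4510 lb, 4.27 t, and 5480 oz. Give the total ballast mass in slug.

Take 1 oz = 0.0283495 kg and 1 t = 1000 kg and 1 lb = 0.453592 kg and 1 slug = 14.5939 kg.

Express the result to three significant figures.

443 slug

4510 lb × 0.453592 → 2045.7 kg
4.27 t × 1000 → 4270 kg
5480 oz × 0.0283495 → 155.355 kg
Total: 2045.7 + 4270 + 155.355 = 6471.06 kg
In slug: 6471.06 / 14.5939 = 443.409 slug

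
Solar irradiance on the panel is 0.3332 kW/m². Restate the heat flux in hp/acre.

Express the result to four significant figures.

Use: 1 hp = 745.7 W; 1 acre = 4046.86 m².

1808 hp/acre

0.3332 kW/m² × 1000 W/kW = 333.2 W/m²
333.2 W/m² ÷ 745.7 W/hp × 4046.86 m²/acre = 1808.25 hp/acre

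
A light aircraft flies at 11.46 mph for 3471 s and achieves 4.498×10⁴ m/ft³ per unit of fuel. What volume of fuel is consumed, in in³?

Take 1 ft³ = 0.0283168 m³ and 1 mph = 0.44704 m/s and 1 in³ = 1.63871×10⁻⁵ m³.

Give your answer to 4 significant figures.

683.1 in³

11.46 mph → 5.12308 m/s
d = v × t = 5.12308 × 3471 = 17782.2 m
4.498×10⁴ m/ft³ → 1.58846×10⁶ m/m³
V = d / (distance per unit fuel) = 17782.2 / 1.58846×10⁶ = 0.0111946 m³
In in³: 0.0111946 / 1.63871×10⁻⁵ = 683.135 in³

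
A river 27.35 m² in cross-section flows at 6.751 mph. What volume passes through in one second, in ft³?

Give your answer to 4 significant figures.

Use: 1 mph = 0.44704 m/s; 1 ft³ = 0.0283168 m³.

6.751 mph × 0.44704 = 3.01797 m/s
V = v × A × t = 3.01797 m/s × 27.35 m² × 1 s = 82.5415 m³
82.5415 m³ ÷ (0.0283168 m³/ft³) = 2914.93 ft³

2915 ft³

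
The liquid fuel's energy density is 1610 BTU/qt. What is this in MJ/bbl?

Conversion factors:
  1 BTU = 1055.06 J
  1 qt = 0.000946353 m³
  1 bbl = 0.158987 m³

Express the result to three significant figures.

285 MJ/bbl

1610 BTU/qt × 1055.06 J/BTU ÷ 0.000946353 m³/qt = 1.79494×10⁹ J/m³
1.79494×10⁹ J/m³ ÷ 1000000 J/MJ × 0.158987 m³/bbl = 285.372 MJ/bbl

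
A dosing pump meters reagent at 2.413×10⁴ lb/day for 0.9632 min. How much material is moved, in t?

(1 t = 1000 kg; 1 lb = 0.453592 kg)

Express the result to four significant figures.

0.007321 t

2.413×10⁴ lb/day → 0.12668 kg/s
0.9632 min → 57.792 s
m = ṁ × t = 0.12668 × 57.792 = 7.32109 kg
In t: 7.32109 / 1000 = 0.00732109 t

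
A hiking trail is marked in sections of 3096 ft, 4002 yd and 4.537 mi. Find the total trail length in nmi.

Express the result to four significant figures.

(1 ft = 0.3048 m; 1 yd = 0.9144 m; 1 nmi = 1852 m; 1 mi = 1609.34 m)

6.428 nmi

3096 ft × 0.3048 = 943.661 m
4002 yd × 0.9144 = 3659.43 m
4.537 mi × 1609.34 = 7301.58 m
Sum: 943.661 + 3659.43 + 7301.58 = 11904.7 m
In nmi: 11904.7 / 1852 = 6.42802 nmi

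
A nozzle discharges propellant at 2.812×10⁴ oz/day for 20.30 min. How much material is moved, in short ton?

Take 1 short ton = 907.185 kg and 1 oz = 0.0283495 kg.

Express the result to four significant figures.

0.01239 short ton

2.812×10⁴ oz/day → 0.00922671 kg/s
20.30 min → 1218 s
m = ṁ × t = 0.00922671 × 1218 = 11.2381 kg
In short ton: 11.2381 / 907.185 = 0.0123879 short ton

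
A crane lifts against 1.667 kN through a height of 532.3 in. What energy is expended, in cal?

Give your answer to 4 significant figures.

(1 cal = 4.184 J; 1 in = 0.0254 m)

5387 cal

1.667 kN × 1000 → 1667 N
532.3 in × 0.0254 → 13.5204 m
W = F × d = 1667 N × 13.5204 m = 22538.5 J
22538.5 J ÷ (4.184 J/cal) = 5386.83 cal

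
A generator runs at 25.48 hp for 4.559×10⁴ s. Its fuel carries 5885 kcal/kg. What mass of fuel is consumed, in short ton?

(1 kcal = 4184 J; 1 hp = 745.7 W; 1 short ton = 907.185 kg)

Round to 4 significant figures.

0.03878 short ton

25.48 hp → 19000.4 W
E = P × t = 19000.4 × 45590 = 8.66228×10⁸ J
5885 kcal/kg → 2.46228×10⁷ J/kg
m = E / e_s = 8.66228×10⁸ / 2.46228×10⁷ = 35.1799 kg
In short ton: 35.1799 / 907.185 = 0.0387792 short ton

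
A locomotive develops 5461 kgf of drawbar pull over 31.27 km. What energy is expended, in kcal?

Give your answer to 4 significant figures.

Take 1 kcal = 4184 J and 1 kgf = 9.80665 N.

4.002×10⁵ kcal

5461 kgf × 9.80665 → 53554.1 N
31.27 km × 1000 → 31270 m
W = F × d = 53554.1 N × 31270 m = 1.67464×10⁹ J
1.67464×10⁹ J ÷ (4184 J/kcal) = 400249 kcal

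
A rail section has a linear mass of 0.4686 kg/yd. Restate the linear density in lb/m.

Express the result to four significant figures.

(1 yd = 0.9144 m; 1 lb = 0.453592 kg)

1.130 lb/m

0.4686 kg/yd ÷ 0.9144 m/yd = 0.512467 kg/m
0.512467 kg/m ÷ 0.453592 kg/lb = 1.1298 lb/m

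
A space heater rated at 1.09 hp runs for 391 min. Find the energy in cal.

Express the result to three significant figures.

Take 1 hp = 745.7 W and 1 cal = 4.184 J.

4.56×10⁶ cal

1.09 hp × 745.7 → 812.813 W
391 min × 60 → 23460 s
E = P × t = 812.813 W × 23460 s = 1.90686×10⁷ J
1.90686×10⁷ J ÷ (4.184 J/cal) = 4.5575×10⁶ cal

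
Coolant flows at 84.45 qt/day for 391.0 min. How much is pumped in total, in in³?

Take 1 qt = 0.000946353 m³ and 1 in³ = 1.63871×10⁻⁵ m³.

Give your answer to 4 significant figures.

1324 in³

84.45 qt/day → 9.24994×10⁻⁷ m³/s
391.0 min → 23460 s
V = Q × t = 9.24994×10⁻⁷ × 23460 = 0.0217004 m³
In in³: 0.0217004 / 1.63871×10⁻⁵ = 1324.24 in³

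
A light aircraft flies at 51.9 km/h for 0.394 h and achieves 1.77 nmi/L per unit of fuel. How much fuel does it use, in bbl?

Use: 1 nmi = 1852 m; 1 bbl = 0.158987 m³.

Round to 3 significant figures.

51.9 km/h → 14.4167 m/s
0.394 h → 1418.4 s
d = v × t = 14.4167 × 1418.4 = 20448.6 m
1.77 nmi/L → 3.27804×10⁶ m/m³
V = d / (distance per unit fuel) = 20448.6 / 3.27804×10⁶ = 0.00623806 m³
In bbl: 0.00623806 / 0.158987 = 0.0392363 bbl

0.0392 bbl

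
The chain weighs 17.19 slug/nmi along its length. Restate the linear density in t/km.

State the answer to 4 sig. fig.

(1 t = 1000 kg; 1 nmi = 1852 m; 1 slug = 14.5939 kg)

17.19 slug/nmi × 14.5939 kg/slug ÷ 1852 m/nmi = 0.135458 kg/m
0.135458 kg/m ÷ 1000 kg/t × 1000 m/km = 0.135458 t/km

0.1355 t/km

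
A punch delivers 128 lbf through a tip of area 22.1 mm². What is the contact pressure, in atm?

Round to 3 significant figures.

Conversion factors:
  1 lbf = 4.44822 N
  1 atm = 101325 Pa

254 atm

128 lbf × 4.44822 = 569.372 N
22.1 mm² × 10⁻⁶ = 2.21×10⁻⁵ m²
P = F / A = 569.372 N / 2.21×10⁻⁵ m² = 2.57634×10⁷ Pa
2.57634×10⁷ Pa ÷ (101325 Pa/atm) = 254.265 atm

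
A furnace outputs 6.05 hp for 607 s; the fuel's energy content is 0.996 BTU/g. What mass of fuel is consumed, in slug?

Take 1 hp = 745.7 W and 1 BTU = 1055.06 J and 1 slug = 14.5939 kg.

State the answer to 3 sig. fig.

0.179 slug

6.05 hp → 4511.49 W
E = P × t = 4511.49 × 607 = 2.73847×10⁶ J
0.996 BTU/g → 1.05084×10⁶ J/kg
m = E / e_s = 2.73847×10⁶ / 1.05084×10⁶ = 2.60598 kg
In slug: 2.60598 / 14.5939 = 0.178566 slug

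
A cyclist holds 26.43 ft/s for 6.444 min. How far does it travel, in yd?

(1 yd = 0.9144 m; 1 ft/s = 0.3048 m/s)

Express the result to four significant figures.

26.43 ft/s × 0.3048 → 8.05586 m/s
6.444 min × 60 → 386.64 s
d = v × t = 8.05586 m/s × 386.64 s = 3114.72 m
3114.72 m ÷ (0.9144 m/yd) = 3406.3 yd

3406 yd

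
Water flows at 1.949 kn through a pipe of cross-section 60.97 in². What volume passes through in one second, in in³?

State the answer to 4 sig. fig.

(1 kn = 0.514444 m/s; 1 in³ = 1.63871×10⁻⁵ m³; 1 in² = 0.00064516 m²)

1.949 kn × 0.514444 = 1.00265 m/s
60.97 in² × 0.00064516 = 0.0393354 m²
V = v × A × t = 1.00265 m/s × 0.0393354 m² × 1 s = 0.0394396 m³
0.0394396 m³ ÷ (1.63871×10⁻⁵ m³/in³) = 2406.75 in³

2407 in³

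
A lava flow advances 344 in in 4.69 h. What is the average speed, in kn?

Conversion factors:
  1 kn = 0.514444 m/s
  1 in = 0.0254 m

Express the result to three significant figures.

344 in × 0.0254 = 8.7376 m
4.69 h × 3600 = 16884 s
v = d / t = 8.7376 m / 16884 s = 5.17508×10⁻⁴ m/s
5.17508×10⁻⁴ m/s ÷ (0.514444 m/s/kn) = 0.00100596 kn

0.00101 kn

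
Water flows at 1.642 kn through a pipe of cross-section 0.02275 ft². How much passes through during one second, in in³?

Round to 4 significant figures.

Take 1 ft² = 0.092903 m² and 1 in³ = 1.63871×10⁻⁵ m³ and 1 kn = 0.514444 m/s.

108.9 in³

1.642 kn × 0.514444 → 0.844717 m/s
0.02275 ft² × 0.092903 → 0.00211354 m²
V = v × A × t = 0.844717 m/s × 0.00211354 m² × 1 s = 0.00178534 m³
0.00178534 m³ ÷ (1.63871×10⁻⁵ m³/in³) = 108.948 in³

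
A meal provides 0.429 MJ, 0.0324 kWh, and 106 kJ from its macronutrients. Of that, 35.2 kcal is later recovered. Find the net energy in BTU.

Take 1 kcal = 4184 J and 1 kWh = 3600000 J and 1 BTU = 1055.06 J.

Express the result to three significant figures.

0.429 MJ × 1000000 = 429000 J
0.0324 kWh × 3600000 = 116640 J
106 kJ × 1000 = 106000 J
35.2 kcal × 4184 = 147277 J
Net: 429000 + 116640 + 106000 − 147277 = 504363 J
In BTU: 504363 / 1055.06 = 478.042 BTU

478 BTU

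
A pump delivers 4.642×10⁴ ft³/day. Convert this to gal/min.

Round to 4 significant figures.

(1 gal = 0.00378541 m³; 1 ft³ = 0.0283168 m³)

4.642×10⁴ ft³/day × 0.0283168 m³/ft³ ÷ 86400 s/day = 0.0152137 m³/s
0.0152137 m³/s ÷ 0.00378541 m³/gal × 60 s/min = 241.142 gal/min

241.1 gal/min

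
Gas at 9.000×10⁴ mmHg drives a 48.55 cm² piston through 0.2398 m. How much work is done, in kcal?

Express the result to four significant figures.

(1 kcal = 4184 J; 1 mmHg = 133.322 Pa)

9.000×10⁴ mmHg → 1.1999×10⁷ Pa
48.55 cm² → 0.004855 m²
F = P × A = 1.1999×10⁷ × 0.004855 = 58255.1 N
W = F × d = 58255.1 × 0.2398 = 13969.6 J
In kcal: 13969.6 / 4184 = 3.33881 kcal

3.339 kcal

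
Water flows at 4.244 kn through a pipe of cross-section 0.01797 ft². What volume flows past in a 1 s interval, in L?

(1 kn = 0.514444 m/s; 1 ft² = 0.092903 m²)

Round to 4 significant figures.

3.645 L

4.244 kn × 0.514444 → 2.1833 m/s
0.01797 ft² × 0.092903 → 0.00166947 m²
V = v × A × t = 2.1833 m/s × 0.00166947 m² × 1 s = 0.00364495 m³
0.00364495 m³ ÷ (0.001 m³/L) = 3.64495 L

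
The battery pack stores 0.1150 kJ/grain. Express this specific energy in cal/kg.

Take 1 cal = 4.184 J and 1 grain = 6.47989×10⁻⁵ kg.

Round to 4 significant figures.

0.1150 kJ/grain × 1000 J/kJ ÷ 6.47989×10⁻⁵ kg/grain = 1.77472×10⁶ J/kg
1.77472×10⁶ J/kg ÷ 4.184 J/cal = 424168 cal/kg

4.242×10⁵ cal/kg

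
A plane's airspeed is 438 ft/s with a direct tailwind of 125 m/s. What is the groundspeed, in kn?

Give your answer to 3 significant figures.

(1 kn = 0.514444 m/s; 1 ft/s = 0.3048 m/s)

438 ft/s × 0.3048 = 133.502 m/s
125 m/s (already m/s)
Total: 133.502 + 125 = 258.502 m/s
In kn: 258.502 / 0.514444 = 502.488 kn

502 kn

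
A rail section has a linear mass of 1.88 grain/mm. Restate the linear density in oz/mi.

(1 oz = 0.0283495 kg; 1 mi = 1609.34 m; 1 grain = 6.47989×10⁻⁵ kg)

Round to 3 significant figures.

6920 oz/mi

1.88 grain/mm × 6.47989×10⁻⁵ kg/grain ÷ 0.001 m/mm = 0.121822 kg/m
0.121822 kg/m ÷ 0.0283495 kg/oz × 1609.34 m/mi = 6915.57 oz/mi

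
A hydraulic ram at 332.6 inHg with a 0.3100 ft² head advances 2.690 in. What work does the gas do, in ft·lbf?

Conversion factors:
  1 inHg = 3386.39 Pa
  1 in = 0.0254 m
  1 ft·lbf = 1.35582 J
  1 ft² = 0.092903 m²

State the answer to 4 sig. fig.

1635 ft·lbf

332.6 inHg → 1.12631×10⁶ Pa
0.3100 ft² → 0.0287999 m²
F = P × A = 1.12631×10⁶ × 0.0287999 = 32437.6 N
2.690 in → 0.068326 m
W = F × d = 32437.6 × 0.068326 = 2216.33 J
In ft·lbf: 2216.33 / 1.35582 = 1634.68 ft·lbf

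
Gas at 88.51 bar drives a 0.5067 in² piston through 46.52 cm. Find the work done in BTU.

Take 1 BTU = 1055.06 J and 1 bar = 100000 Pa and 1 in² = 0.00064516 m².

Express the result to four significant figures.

1.276 BTU

88.51 bar → 8.851×10⁶ Pa
0.5067 in² → 3.26903×10⁻⁴ m²
F = P × A = 8.851×10⁶ × 3.26903×10⁻⁴ = 2893.42 N
46.52 cm → 0.4652 m
W = F × d = 2893.42 × 0.4652 = 1346.02 J
In BTU: 1346.02 / 1055.06 = 1.27578 BTU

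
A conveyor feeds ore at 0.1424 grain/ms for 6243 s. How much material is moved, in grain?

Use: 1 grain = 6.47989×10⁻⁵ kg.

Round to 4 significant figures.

8.890×10⁵ grain

0.1424 grain/ms → 0.00922736 kg/s
m = ṁ × t = 0.00922736 × 6243 = 57.6064 kg
In grain: 57.6064 / 6.47989×10⁻⁵ = 889003 grain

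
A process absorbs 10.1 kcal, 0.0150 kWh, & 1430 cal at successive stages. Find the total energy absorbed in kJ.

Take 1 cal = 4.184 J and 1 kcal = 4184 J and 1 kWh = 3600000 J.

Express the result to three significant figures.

102 kJ

10.1 kcal × 4184 → 42258.4 J
0.0150 kWh × 3600000 → 54000 J
1430 cal × 4.184 → 5983.12 J
Sum: 42258.4 + 54000 + 5983.12 = 102242 J
In kJ: 102242 / 1000 = 102.242 kJ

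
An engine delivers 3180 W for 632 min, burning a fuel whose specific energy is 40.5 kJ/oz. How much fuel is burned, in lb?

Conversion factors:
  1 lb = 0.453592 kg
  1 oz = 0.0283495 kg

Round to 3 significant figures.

186 lb

632 min → 37920 s
E = P × t = 3180 × 37920 = 1.20586×10⁸ J
40.5 kJ/oz → 1.4286×10⁶ J/kg
m = E / e_s = 1.20586×10⁸ / 1.4286×10⁶ = 84.4085 kg
In lb: 84.4085 / 0.453592 = 186.089 lb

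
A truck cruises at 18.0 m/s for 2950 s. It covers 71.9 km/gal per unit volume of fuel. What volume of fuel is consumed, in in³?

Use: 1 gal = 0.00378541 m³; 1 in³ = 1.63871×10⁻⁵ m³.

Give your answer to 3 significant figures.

d = v × t = 18 × 2950 = 53100 m
71.9 km/gal → 1.8994×10⁷ m/m³
V = d / (distance per unit fuel) = 53100 / 1.8994×10⁷ = 0.00279562 m³
In in³: 0.00279562 / 1.63871×10⁻⁵ = 170.599 in³

171 in³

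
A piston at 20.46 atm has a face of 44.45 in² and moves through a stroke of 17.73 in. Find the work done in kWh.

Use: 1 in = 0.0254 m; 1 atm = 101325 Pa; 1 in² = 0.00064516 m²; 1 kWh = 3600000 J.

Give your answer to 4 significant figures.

0.007437 kWh

20.46 atm → 2.07311×10⁶ Pa
44.45 in² → 0.0286774 m²
F = P × A = 2.07311×10⁶ × 0.0286774 = 59451.4 N
17.73 in → 0.450342 m
W = F × d = 59451.4 × 0.450342 = 26773.5 J
In kWh: 26773.5 / 3600000 = 0.00743708 kWh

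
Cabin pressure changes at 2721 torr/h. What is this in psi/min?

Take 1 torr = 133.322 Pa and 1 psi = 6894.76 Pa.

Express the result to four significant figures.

2721 torr/h × 133.322 Pa/torr ÷ 3600 s/h = 100.769 Pa/s
100.769 Pa/s ÷ 6894.76 Pa/psi × 60 s/min = 0.876918 psi/min

0.8769 psi/min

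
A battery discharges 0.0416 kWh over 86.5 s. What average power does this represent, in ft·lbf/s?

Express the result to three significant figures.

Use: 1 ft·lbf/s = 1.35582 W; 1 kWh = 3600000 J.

0.0416 kWh × 3600000 = 149760 J
P = E / t = 149760 J / 86.5 s = 1731.33 W
1731.33 W ÷ (1.35582 W/ft·lbf/s) = 1276.96 ft·lbf/s

1280 ft·lbf/s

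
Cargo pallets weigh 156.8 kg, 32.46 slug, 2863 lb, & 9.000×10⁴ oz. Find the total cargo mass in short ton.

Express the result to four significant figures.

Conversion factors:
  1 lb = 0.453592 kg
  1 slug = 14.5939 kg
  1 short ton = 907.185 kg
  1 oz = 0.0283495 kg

156.8 kg (already kg)
32.46 slug × 14.5939 → 473.718 kg
2863 lb × 0.453592 → 1298.63 kg
9.000×10⁴ oz × 0.0283495 → 2551.46 kg
Combined: 156.8 + 473.718 + 1298.63 + 2551.46 = 4480.61 kg
In short ton: 4480.61 / 907.185 = 4.93903 short ton

4.939 short ton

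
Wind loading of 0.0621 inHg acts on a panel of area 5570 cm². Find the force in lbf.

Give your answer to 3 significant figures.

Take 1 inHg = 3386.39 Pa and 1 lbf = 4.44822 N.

0.0621 inHg × 3386.39 = 210.295 Pa
5570 cm² × 0.0001 = 0.557 m²
F = P × A = 210.295 Pa × 0.557 m² = 117.134 N
117.134 N ÷ (4.44822 N/lbf) = 26.3328 lbf

26.3 lbf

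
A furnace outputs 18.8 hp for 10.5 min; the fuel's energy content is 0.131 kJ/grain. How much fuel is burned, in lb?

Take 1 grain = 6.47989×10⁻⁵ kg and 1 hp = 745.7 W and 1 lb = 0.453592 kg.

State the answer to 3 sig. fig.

18.8 hp → 14019.2 W
10.5 min → 630 s
E = P × t = 14019.2 × 630 = 8.8321×10⁶ J
0.131 kJ/grain → 2.02164×10⁶ J/kg
m = E / e_s = 8.8321×10⁶ / 2.02164×10⁶ = 4.36878 kg
In lb: 4.36878 / 0.453592 = 9.63152 lb

9.63 lb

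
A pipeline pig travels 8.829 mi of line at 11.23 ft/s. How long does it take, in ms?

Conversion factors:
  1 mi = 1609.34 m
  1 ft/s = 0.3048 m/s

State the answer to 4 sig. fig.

4.151×10⁶ ms

8.829 mi × 1609.34 → 14208.9 m
11.23 ft/s × 0.3048 → 3.4229 m/s
t = d / v = 14208.9 m / 3.4229 m/s = 4151.13 s
4151.13 s ÷ (0.001 s/ms) = 4.15113×10⁶ ms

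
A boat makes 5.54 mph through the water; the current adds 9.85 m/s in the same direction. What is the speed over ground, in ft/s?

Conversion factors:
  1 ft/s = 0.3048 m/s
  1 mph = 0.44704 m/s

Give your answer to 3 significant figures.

5.54 mph × 0.44704 → 2.4766 m/s
9.85 m/s (already m/s)
Sum: 2.4766 + 9.85 = 12.3266 m/s
In ft/s: 12.3266 / 0.3048 = 40.4416 ft/s

40.4 ft/s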